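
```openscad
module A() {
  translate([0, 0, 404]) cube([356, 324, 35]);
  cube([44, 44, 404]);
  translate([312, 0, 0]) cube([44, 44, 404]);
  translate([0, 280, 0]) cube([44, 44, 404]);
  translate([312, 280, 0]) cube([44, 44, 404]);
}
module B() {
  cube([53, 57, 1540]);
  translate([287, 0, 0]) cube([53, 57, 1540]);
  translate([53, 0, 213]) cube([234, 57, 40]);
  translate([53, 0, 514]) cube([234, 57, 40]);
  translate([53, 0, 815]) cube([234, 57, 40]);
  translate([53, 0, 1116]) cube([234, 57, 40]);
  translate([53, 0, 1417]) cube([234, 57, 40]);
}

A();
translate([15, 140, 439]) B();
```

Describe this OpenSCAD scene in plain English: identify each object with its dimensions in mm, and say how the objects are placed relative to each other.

A is a simple wooden stool: a rectangular seat 356 mm (x) by 324 mm (y), 35 mm thick, top face at z = 439 mm, on four square legs, each 44×44 mm in cross-section. The legs rest on z = 0, each flush with a corner of the seat.

B is a straight ladder. Two 53×57 mm vertical rails, 1540 mm tall, stand 340 mm apart (outside-to-outside) with their front faces coplanar on the −y side. 5 rungs, each 57 mm deep and 40 mm tall, span between the inner faces of the rails, front faces flush with the rails. The lowest rung's underside is at z = 213 mm and rungs are spaced 301 mm apart (underside to underside).

The ladder is on top of the stool.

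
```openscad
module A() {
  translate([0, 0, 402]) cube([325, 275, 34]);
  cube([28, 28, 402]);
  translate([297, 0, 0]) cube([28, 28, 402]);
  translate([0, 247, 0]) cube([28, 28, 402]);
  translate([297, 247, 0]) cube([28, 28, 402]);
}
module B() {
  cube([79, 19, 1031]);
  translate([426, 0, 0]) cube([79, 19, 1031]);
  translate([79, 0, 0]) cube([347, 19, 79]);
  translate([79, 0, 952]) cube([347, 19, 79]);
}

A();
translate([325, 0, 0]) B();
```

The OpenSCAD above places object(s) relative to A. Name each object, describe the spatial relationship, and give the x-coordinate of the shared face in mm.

The stool's +x face and the picture frame's −x face are both at x = 325 mm.

A is a stool. B is a picture frame. The picture frame is against the stool's +x side, with their −y faces flush. The x-coordinate of the shared face is 325 mm.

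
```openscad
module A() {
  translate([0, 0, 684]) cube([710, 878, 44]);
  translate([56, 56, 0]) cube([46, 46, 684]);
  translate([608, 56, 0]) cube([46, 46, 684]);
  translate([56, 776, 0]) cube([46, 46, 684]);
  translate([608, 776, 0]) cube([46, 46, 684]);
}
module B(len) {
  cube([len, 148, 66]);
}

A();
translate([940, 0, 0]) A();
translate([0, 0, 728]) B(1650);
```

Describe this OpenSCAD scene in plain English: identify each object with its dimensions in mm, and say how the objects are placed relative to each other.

A is a table: top 710 mm (x) × 878 mm (y), 44 mm thick, upper face at z = 728 mm, on four 46×46 mm square legs, each inset 56 mm from the nearest pair of top edges, running from z = 0 to the bottom of the top.

B is a rectangular beam 1650 mm long (x), 148 mm deep (y), 66 mm thick (z).

The beam spans the tops of two tables placed 230 mm apart, resting at z = 728 mm.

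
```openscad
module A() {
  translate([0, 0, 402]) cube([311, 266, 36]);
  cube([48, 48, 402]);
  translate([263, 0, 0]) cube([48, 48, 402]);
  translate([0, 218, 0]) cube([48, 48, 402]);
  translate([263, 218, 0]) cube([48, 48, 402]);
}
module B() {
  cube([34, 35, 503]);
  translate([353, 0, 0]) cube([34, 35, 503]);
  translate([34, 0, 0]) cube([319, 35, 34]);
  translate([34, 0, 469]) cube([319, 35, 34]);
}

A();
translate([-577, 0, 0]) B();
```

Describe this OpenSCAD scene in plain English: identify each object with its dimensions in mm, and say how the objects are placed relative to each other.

A is a four-legged stool. The seat is a 311×266×36 mm slab whose top surface is at z = 438 mm; four square legs, each 48×48 mm in cross-section, run from the floor (z = 0) to the underside of the seat, each flush with a corner of the seat.

B is a picture frame with a 319×435 mm rectangular opening (x by z) and a uniform 34 mm border on every side. Frame depth is 35 mm along y. It is built from two vertical stiles running the full outside height and two horizontal rails spanning the gap between the stiles.

The picture frame is on the floor beside the stool on its −x side.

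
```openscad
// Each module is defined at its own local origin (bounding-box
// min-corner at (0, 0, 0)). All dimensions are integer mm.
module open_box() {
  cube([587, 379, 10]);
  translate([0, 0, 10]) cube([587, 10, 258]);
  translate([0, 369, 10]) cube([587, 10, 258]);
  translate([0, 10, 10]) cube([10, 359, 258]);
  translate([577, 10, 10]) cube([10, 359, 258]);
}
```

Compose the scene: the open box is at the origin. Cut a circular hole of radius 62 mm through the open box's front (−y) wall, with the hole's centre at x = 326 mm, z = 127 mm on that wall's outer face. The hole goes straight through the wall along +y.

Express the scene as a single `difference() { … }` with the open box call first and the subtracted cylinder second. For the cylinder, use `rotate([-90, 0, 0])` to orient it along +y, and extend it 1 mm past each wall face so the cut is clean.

difference() {
  open_box();
  translate([326, -1, 127]) rotate([-90, 0, 0]) cylinder(h = 12, r = 62);
}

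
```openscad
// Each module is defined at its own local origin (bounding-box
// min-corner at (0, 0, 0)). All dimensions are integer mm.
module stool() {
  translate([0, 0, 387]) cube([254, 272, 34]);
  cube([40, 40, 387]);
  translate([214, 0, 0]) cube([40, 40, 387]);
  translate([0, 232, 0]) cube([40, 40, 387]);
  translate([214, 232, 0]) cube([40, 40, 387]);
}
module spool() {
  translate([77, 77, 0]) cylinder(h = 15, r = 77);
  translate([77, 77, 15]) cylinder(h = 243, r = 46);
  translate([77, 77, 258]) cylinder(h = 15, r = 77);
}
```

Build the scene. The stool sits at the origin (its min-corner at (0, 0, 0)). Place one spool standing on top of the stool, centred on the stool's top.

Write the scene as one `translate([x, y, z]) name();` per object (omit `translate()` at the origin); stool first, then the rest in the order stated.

stool();
translate([50, 59, 421]) spool();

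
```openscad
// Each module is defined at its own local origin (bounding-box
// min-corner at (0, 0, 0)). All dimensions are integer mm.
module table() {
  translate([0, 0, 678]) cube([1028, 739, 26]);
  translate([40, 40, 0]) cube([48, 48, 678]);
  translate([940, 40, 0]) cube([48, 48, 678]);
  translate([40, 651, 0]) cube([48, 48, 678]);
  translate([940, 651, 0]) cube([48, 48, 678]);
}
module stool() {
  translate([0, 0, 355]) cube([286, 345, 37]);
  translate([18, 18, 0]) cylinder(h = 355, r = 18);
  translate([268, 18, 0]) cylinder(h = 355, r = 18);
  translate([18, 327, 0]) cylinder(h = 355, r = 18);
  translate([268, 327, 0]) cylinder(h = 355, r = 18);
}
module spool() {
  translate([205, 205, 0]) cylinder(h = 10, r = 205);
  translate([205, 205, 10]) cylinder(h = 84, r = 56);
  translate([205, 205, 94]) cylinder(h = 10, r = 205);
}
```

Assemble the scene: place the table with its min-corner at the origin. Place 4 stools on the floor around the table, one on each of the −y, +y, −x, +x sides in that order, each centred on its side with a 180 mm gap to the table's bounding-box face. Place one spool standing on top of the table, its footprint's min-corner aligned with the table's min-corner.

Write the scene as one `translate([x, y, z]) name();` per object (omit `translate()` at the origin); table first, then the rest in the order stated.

table();
translate([371, -525, 0]) stool();
translate([371, 919, 0]) stool();
translate([-466, 197, 0]) stool();
translate([1208, 197, 0]) stool();
translate([0, 0, 704]) spool();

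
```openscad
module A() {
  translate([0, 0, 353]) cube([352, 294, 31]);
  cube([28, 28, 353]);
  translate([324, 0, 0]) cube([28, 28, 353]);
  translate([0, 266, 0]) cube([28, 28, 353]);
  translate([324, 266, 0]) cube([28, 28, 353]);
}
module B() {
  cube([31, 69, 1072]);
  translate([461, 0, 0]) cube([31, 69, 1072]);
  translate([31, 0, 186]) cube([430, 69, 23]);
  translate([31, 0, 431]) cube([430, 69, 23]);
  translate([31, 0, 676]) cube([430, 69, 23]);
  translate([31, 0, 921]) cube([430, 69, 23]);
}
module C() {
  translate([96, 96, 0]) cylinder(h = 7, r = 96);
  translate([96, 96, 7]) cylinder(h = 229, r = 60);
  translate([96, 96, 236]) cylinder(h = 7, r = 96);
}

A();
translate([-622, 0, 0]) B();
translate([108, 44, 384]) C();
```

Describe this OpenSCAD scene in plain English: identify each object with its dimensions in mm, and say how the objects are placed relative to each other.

A is a four-legged stool. The seat is a 352×294×31 mm slab whose top surface is at z = 384 mm; four square legs, each 28×28 mm in cross-section, run from the floor (z = 0) to the underside of the seat, each flush with a corner of the seat.

B is a straight ladder. Two 31×69 mm vertical rails, 1072 mm tall, stand 492 mm apart (outside-to-outside) with their front faces coplanar on the −y side. 4 rungs, each 69 mm deep and 23 mm tall, span between the inner faces of the rails, front faces flush with the rails. The lowest rung's underside is at z = 186 mm and rungs are spaced 245 mm apart (underside to underside).

C is a spool: two coaxial disc flanges of radius 96 mm and thickness 7 mm, joined by a core cylinder of radius 60 mm and height 229 mm. The lower flange rests on z = 0 and the three cylinders share a vertical axis.

The ladder is on the floor beside the stool on its −x side. The spool is on top of the stool.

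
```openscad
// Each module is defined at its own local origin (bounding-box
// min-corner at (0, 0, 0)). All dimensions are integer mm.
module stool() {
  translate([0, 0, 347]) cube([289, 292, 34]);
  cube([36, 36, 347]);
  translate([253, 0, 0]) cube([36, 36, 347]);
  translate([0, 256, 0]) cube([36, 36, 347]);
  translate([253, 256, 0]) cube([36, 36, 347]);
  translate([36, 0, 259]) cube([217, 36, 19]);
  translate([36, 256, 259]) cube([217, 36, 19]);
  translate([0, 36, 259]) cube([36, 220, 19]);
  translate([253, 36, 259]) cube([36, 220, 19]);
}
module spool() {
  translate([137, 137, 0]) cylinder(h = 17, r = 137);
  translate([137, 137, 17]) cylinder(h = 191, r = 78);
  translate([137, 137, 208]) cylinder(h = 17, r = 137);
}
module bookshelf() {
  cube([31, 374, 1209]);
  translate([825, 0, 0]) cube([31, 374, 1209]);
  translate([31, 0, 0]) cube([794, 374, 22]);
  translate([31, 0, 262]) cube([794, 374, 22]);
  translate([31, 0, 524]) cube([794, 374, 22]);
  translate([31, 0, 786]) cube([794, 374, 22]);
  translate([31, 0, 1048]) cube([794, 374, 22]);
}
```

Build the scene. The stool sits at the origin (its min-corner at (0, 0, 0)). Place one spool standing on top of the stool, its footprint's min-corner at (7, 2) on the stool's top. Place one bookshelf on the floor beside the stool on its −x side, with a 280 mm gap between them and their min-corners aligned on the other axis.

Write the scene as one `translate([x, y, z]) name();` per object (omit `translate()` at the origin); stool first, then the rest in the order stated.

stool();
translate([7, 2, 381]) spool();
translate([-1136, 0, 0]) bookshelf();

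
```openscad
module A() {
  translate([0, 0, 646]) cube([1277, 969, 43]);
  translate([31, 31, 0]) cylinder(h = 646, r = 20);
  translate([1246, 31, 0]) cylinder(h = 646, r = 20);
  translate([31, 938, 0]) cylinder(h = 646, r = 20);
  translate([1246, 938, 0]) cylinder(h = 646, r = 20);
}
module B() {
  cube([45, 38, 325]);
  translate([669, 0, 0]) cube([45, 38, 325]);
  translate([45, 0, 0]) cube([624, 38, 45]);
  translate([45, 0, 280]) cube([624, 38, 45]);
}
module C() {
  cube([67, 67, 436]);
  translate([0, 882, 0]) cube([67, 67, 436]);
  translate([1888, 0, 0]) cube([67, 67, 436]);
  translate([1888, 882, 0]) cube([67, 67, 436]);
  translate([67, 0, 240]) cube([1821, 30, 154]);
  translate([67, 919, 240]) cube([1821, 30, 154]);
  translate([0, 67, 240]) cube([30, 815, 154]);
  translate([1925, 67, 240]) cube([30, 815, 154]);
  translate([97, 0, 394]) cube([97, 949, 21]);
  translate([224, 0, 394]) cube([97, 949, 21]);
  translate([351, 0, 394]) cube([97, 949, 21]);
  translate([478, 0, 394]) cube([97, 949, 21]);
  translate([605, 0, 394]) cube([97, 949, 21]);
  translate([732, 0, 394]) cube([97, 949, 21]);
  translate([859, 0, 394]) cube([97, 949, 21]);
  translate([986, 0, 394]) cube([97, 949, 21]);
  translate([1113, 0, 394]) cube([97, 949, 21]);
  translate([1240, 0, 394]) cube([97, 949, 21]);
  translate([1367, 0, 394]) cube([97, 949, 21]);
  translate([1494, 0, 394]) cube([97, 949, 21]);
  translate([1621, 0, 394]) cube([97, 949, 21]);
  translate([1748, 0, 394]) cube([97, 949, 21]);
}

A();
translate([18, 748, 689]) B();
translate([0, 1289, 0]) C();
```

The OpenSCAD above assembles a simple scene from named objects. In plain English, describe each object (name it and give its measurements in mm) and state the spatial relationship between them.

A is a table with a 1277×969 mm rectangular top, 43 mm thick, top surface at z = 689 mm, supported by four round legs of 40 mm diameter, each leg's bounding box inset 11 mm from the nearest pair of top edges, running from the floor.

B is a rectangular picture frame lying in the x–z plane (depth along y). The opening is 624 mm wide (x) by 235 mm tall (z), surrounded by a border 45 mm wide on all four sides. The frame is 38 mm deep and is made of two full-height vertical stiles with two horizontal rails fitted between them.

C is a bed frame 1955 mm long (x) by 949 mm wide (y). Four 67×67 mm corner posts, 436 mm tall, at the corners of the footprint. Four rails of 30 mm thickness and 154 mm height run between adjacent posts with their undersides at z = 240 mm, their outer faces flush with the outside of the frame (the two x-running rails run between the posts' inner faces; the two y-running rails run between the posts' inner faces). 14 slats, each 97 mm wide (x) and 21 mm thick, lie across the top of the two x-running rails, running the full 949 mm width of the frame in y; the slats are evenly spaced along x between the inner faces of the end posts with equal gaps (rounded down to the nearest mm) at the −x end and between each pair — any rounding remainder accumulates at the +x end.

The picture frame is on top of the table. The bed frame is on the floor beside the table on its +y side.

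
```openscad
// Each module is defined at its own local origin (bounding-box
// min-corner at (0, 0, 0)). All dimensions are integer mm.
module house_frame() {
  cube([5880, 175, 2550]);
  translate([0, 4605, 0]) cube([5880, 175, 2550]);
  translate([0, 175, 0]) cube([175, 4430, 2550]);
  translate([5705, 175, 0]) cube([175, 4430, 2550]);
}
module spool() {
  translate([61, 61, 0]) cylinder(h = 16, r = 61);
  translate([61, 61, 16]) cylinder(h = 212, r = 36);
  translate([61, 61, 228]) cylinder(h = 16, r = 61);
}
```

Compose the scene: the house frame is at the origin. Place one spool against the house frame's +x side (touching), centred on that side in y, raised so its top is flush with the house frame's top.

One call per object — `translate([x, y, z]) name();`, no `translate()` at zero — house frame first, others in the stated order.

house_frame();
translate([5880, 2329, 2306]) spool();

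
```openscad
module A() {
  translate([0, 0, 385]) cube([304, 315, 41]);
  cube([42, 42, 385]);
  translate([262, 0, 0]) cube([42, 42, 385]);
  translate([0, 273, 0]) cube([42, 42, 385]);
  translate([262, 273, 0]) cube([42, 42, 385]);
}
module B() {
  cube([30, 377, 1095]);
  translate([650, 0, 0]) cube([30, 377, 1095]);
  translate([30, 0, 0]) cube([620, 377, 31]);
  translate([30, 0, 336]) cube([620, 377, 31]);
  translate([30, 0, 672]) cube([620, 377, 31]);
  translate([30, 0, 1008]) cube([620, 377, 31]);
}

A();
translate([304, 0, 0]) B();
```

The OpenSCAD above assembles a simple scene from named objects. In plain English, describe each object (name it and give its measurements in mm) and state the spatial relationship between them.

A is a simple wooden stool: a rectangular seat 304 mm (x) by 315 mm (y), 41 mm thick, top face at z = 426 mm, on four square legs, each 42×42 mm in cross-section. The legs rest on z = 0, each flush with a corner of the seat.

B is an open bookshelf. Two side panels, each 30 mm thick, 377 mm deep and 1095 mm tall, stand 680 mm apart (outside-to-outside). Between them sit 4 shelves, each 31 mm thick and 377 mm deep, spanning the full gap between the sides. The bottom shelf rests on the floor (its underside at z = 0) and the clear gap between one shelf's top and the next shelf's underside is 305 mm.

The bookshelf is against the stool's +x side, with their −y faces flush.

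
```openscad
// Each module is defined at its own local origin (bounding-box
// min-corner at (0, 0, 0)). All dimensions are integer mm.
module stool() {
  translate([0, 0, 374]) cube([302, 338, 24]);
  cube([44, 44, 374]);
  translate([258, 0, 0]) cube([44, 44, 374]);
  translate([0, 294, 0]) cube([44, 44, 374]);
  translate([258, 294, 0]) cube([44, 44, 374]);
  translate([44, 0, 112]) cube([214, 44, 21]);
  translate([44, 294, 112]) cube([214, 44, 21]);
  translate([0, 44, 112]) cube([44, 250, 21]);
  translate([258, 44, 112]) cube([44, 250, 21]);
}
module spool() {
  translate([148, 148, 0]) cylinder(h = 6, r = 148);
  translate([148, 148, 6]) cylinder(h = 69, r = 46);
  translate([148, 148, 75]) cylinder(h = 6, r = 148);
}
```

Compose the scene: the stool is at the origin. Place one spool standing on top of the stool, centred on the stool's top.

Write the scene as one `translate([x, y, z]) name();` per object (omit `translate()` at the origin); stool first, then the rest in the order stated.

stool();
translate([3, 21, 398]) spool();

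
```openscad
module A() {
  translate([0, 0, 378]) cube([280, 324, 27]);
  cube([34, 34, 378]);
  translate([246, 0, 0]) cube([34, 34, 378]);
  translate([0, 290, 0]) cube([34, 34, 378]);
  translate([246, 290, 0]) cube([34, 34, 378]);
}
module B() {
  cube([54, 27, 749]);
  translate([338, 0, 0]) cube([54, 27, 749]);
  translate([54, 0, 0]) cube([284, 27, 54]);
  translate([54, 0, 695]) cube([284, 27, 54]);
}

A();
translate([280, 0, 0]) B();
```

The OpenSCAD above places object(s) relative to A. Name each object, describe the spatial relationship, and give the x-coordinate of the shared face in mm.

A is a stool. B is a picture frame. The picture frame is against the stool's +x side, with their −y faces flush. The x-coordinate of the shared face is 280 mm.

The stool's +x face and the picture frame's −x face are both at x = 280 mm.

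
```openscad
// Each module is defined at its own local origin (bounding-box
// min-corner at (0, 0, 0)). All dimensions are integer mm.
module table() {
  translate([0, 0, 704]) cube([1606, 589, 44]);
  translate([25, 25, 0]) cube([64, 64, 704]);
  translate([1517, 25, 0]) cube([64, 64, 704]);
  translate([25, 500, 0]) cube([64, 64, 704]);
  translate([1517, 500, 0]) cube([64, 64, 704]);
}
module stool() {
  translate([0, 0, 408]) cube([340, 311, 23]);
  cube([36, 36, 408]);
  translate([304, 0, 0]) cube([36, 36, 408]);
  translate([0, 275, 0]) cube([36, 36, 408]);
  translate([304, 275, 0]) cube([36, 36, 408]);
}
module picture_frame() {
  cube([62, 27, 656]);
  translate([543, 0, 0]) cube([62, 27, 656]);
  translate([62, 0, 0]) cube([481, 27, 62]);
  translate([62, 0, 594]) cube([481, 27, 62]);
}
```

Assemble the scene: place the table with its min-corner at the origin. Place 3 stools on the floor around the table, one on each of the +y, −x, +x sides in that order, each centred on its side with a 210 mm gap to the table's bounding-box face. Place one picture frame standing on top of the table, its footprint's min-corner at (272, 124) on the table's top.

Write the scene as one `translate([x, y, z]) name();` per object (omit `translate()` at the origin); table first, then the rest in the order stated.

table();
translate([633, 799, 0]) stool();
translate([-550, 139, 0]) stool();
translate([1816, 139, 0]) stool();
translate([272, 124, 748]) picture_frame();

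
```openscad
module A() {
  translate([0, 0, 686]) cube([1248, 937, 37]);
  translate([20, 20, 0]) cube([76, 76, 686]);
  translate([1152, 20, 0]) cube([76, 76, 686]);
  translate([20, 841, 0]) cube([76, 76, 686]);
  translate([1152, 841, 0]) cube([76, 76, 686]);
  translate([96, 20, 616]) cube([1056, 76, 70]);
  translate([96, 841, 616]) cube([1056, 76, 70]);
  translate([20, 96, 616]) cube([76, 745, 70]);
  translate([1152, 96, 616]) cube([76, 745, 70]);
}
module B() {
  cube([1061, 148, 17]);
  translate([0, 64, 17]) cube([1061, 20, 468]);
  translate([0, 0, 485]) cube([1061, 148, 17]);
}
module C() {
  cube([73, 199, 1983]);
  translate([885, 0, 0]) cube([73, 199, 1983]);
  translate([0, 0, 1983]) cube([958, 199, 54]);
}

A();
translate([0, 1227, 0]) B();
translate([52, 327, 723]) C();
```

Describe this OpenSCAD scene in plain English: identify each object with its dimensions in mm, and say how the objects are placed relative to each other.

A is a table: top 1248 mm (x) × 937 mm (y), 37 mm thick, upper face at z = 723 mm, on four 76×76 mm square legs, each inset 20 mm from the nearest pair of top edges, running from z = 0 to the bottom of the top. Four apron rails, 76 mm thick and 70 mm tall, run between adjacent legs with their top edges flush with the underside of the top and their outer faces flush with the legs' outer faces.

B is an I-beam lying along x, 1061 mm long. Overall section height 502 mm. Two flanges 148 mm wide (y) and 17 mm thick, one on the floor and one at the top; a web 20 mm thick runs between them, centred on the flange width.

C is a door frame. The clear opening is 812 mm wide and 1983 mm high. Two 73 mm wide jambs, 199 mm deep, stand either side of the opening from the floor to the top of the opening. A 54 mm thick head sits across the top of both jambs, spanning the full outside width of the frame.

The I-beam is on the floor beside the table on its +y side. The door frame is on top of the table.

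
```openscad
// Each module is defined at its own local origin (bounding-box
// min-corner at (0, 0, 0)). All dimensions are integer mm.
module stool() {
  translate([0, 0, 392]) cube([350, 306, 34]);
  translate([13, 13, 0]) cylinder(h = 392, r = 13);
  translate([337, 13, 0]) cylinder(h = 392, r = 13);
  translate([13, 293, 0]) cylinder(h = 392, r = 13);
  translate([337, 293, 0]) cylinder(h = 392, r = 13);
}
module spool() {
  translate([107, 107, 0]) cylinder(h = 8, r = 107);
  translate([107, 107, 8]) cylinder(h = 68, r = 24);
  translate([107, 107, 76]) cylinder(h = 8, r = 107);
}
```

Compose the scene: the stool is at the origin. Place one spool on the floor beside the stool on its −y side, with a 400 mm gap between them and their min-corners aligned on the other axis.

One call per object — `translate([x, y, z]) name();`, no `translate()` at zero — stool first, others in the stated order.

stool();
translate([0, -614, 0]) spool();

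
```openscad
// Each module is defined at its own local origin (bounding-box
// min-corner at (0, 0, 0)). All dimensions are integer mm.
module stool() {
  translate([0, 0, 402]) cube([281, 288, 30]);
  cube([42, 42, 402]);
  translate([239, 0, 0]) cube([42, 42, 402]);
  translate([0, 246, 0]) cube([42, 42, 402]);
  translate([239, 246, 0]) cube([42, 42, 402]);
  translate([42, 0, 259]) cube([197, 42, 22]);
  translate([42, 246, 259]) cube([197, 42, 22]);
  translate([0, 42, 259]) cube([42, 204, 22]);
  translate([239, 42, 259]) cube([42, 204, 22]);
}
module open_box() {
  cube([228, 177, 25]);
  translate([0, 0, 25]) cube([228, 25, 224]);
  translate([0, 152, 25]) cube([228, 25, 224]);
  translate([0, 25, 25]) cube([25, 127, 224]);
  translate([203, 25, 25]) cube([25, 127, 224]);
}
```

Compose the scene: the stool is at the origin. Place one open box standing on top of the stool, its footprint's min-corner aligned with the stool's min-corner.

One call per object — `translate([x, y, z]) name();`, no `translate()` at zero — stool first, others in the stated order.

stool();
translate([0, 0, 432]) open_box();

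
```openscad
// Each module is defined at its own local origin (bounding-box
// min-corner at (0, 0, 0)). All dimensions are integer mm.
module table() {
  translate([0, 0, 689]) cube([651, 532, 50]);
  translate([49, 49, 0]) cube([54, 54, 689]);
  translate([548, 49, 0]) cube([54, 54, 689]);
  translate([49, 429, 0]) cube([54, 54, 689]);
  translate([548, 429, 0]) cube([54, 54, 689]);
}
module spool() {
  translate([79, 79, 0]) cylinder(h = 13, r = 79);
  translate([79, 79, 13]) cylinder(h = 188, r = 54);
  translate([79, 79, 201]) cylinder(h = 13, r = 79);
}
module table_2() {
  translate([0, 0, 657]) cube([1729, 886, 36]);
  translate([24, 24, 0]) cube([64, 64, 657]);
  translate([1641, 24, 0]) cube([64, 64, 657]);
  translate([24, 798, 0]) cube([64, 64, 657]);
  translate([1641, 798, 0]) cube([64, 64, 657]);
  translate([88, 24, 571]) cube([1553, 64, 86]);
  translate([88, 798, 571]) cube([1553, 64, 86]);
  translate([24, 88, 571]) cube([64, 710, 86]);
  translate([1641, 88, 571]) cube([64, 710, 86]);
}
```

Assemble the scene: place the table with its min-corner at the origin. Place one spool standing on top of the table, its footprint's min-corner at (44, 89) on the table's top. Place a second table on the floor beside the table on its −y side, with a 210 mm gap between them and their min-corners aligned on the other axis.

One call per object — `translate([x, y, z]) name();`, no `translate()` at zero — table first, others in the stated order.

table();
translate([44, 89, 739]) spool();
translate([0, -1096, 0]) table_2();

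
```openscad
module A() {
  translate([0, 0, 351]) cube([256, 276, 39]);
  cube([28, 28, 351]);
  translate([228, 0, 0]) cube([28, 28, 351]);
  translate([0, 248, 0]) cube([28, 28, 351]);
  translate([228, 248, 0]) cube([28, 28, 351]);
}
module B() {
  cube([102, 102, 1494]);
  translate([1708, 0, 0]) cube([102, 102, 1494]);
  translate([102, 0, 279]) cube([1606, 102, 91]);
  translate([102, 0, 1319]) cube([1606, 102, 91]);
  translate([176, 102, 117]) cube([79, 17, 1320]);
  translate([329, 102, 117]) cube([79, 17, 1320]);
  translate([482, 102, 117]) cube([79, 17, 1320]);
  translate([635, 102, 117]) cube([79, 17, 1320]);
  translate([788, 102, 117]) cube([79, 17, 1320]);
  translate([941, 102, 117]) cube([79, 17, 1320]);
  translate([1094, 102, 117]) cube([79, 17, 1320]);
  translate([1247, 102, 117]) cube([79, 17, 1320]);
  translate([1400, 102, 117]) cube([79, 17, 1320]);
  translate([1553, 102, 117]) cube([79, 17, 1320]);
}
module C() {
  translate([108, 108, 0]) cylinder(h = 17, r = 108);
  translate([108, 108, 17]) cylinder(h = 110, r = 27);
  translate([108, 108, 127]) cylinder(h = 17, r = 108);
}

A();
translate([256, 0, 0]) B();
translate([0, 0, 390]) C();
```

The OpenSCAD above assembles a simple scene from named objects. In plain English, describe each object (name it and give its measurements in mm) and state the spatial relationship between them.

A is a simple wooden stool: a rectangular seat 256 mm (x) by 276 mm (y), 39 mm thick, top face at z = 390 mm, on four square legs, each 28×28 mm in cross-section. The legs rest on z = 0, each flush with a corner of the seat.

B is a fence section. Two 102×102 mm posts, 1494 mm tall, stand on the floor with a clear span of 1606 mm between their inner faces. Two horizontal rails of 102×91 mm section span the gap between the posts with their undersides at z = 279 mm and z = 1319 mm, flush with the posts' −y face. 10 pickets, each 79 mm wide, 17 mm thick and 1320 mm tall, are fixed to the +y face of the rails with their bottoms at z = 117 mm, evenly spaced across the span with equal gaps (rounded down to the nearest mm) at the −x end and between each pair — any rounding remainder accumulates at the +x end.

C is a spool: two coaxial disc flanges of radius 108 mm and thickness 17 mm, joined by a core cylinder of radius 27 mm and height 110 mm. The lower flange rests on z = 0 and the three cylinders share a vertical axis.

The fence section is against the stool's +x side, with their −y faces flush. The spool is on top of the stool.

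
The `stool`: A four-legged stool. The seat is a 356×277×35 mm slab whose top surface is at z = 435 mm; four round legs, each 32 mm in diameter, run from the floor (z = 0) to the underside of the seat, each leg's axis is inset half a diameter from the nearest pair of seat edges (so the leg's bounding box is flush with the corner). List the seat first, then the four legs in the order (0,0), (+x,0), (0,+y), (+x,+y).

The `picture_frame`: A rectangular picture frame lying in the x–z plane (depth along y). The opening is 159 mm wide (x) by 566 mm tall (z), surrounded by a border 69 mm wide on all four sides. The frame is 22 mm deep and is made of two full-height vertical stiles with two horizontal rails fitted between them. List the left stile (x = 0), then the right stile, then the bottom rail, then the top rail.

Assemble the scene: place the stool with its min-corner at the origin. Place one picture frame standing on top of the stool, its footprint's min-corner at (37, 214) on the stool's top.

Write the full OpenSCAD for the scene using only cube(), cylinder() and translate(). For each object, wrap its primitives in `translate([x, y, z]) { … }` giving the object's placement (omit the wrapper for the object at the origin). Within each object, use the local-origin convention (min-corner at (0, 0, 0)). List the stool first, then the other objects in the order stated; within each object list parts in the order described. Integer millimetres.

translate([0, 0, 400]) cube([356, 277, 35]);
translate([16, 16, 0]) cylinder(h = 400, r = 16);
translate([340, 16, 0]) cylinder(h = 400, r = 16);
translate([16, 261, 0]) cylinder(h = 400, r = 16);
translate([340, 261, 0]) cylinder(h = 400, r = 16);
translate([37, 214, 435]) {
  cube([69, 22, 704]);
  translate([228, 0, 0]) cube([69, 22, 704]);
  translate([69, 0, 0]) cube([159, 22, 69]);
  translate([69, 0, 635]) cube([159, 22, 69]);
}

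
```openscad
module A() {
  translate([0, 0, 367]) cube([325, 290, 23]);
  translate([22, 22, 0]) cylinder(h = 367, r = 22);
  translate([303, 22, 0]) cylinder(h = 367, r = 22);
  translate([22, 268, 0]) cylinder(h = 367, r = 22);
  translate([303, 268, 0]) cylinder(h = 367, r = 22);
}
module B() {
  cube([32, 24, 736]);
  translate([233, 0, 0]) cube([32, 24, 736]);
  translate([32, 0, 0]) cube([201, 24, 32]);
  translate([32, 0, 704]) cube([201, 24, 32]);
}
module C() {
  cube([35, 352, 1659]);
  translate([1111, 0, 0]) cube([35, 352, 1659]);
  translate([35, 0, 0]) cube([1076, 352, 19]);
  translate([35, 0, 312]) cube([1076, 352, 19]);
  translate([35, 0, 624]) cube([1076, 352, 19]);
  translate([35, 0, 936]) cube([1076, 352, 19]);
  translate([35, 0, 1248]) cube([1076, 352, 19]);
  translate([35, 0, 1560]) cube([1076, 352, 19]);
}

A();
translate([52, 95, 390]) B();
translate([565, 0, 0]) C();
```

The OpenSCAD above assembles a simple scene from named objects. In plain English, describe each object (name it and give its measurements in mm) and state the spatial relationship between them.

A is a four-legged stool. The seat is a 325×290×23 mm slab whose top surface is at z = 390 mm; four round legs, each 44 mm in diameter, run from the floor (z = 0) to the underside of the seat, each leg's axis is inset half a diameter from the nearest pair of seat edges (so the leg's bounding box is flush with the corner).

B is a rectangular picture frame lying in the x–z plane (depth along y). The opening is 201 mm wide (x) by 672 mm tall (z), surrounded by a border 32 mm wide on all four sides. The frame is 24 mm deep and is made of two full-height vertical stiles with two horizontal rails fitted between them.

C is an open bookshelf. Two side panels, each 35 mm thick, 352 mm deep and 1659 mm tall, stand 1146 mm apart (outside-to-outside). Between them sit 6 shelves, each 19 mm thick and 352 mm deep, spanning the full gap between the sides. The bottom shelf rests on the floor (its underside at z = 0) and the clear gap between one shelf's top and the next shelf's underside is 293 mm.

The picture frame is on top of the stool. The bookshelf is on the floor beside the stool on its +x side.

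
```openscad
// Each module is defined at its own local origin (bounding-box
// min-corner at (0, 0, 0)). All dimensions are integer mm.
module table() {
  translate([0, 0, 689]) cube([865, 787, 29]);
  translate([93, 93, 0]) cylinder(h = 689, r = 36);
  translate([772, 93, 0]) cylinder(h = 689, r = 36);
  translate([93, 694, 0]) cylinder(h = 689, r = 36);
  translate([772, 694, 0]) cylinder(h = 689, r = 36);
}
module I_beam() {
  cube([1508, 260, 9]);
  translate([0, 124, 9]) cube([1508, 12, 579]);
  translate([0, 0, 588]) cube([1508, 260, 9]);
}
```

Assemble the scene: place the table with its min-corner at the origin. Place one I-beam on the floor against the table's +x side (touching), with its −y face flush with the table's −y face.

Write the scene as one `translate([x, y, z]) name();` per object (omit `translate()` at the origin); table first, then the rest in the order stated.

table();
translate([865, 0, 0]) I_beam();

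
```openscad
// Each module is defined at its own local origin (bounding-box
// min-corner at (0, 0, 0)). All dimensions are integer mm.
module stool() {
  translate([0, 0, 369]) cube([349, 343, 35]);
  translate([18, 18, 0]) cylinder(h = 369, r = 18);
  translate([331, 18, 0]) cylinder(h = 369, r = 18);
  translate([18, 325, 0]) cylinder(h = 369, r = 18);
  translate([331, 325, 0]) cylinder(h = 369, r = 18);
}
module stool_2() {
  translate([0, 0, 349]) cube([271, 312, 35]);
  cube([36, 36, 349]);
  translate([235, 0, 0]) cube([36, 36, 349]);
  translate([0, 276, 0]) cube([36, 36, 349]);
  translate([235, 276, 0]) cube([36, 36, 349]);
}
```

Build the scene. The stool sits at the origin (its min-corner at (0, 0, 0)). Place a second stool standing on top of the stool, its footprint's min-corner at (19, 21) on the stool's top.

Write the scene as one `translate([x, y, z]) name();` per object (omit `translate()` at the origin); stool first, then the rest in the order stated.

stool();
translate([19, 21, 404]) stool_2();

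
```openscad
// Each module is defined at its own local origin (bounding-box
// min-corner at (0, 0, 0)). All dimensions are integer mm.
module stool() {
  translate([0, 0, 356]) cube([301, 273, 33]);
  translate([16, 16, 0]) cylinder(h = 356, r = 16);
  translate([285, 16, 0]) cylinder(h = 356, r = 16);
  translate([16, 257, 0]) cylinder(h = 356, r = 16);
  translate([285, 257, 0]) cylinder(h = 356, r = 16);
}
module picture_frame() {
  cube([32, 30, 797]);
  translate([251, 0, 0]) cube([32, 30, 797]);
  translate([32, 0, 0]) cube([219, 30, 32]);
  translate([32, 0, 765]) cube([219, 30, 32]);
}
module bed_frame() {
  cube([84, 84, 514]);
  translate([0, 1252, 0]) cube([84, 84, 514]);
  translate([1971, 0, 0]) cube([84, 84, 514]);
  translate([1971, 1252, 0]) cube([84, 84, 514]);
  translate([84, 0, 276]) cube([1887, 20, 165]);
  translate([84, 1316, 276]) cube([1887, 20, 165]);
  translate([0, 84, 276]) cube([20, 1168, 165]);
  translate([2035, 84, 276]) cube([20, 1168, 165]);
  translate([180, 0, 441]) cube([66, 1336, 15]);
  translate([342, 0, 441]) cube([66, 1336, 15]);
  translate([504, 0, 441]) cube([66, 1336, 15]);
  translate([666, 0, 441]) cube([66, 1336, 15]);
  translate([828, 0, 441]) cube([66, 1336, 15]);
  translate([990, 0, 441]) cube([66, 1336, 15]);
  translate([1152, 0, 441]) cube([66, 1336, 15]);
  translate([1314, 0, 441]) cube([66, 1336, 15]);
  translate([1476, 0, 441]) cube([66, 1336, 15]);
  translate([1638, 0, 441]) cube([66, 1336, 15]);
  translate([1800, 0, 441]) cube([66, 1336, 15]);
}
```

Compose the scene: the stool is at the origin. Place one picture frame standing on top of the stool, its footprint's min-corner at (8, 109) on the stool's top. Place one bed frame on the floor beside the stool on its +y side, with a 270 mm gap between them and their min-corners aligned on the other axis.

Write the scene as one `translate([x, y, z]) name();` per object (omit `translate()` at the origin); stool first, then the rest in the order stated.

stool();
translate([8, 109, 389]) picture_frame();
translate([0, 543, 0]) bed_frame();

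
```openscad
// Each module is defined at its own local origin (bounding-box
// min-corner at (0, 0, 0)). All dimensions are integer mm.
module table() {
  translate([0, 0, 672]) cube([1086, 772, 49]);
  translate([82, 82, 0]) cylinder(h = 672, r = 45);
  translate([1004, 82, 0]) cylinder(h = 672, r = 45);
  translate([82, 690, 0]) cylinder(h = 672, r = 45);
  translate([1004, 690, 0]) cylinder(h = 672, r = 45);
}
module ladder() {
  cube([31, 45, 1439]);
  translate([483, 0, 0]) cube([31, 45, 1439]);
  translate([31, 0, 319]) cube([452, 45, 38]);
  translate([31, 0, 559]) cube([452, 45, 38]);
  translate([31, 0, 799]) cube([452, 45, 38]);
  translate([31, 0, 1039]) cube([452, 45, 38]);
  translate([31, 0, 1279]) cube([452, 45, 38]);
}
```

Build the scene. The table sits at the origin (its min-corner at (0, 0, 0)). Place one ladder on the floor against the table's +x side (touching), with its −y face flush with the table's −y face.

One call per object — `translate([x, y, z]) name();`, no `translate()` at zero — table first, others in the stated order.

table();
translate([1086, 0, 0]) ladder();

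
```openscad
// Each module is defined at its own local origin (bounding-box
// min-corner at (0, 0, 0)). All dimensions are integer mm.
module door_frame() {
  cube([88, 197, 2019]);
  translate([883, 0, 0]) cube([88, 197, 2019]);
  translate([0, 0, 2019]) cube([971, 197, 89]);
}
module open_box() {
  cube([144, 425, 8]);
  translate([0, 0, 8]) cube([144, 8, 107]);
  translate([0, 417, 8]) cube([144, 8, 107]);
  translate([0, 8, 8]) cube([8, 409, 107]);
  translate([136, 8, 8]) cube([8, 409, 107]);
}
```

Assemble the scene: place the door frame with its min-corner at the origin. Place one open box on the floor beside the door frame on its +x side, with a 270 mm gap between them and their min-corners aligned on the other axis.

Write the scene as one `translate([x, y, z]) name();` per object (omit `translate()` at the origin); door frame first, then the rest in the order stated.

door_frame();
translate([1241, 0, 0]) open_box();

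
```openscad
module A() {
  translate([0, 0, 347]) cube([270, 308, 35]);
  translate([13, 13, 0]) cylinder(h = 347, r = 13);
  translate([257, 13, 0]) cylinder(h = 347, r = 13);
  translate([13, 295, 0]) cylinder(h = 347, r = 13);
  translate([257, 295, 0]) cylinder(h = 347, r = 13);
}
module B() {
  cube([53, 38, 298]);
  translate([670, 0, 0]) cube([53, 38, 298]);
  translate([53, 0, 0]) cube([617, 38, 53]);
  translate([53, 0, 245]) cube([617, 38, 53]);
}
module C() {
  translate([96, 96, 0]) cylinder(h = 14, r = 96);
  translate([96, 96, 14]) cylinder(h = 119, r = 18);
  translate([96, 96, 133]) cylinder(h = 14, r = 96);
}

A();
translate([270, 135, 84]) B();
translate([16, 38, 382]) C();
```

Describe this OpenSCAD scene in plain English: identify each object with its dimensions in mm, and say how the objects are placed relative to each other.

A is a simple wooden stool: a rectangular seat 270 mm (x) by 308 mm (y), 35 mm thick, top face at z = 382 mm, on four round legs, each 26 mm in diameter. The legs rest on z = 0, each leg's axis is inset half a diameter from the nearest pair of seat edges (so the leg's bounding box is flush with the corner).

B is a picture frame with a 617×192 mm rectangular opening (x by z) and a uniform 53 mm border on every side. Frame depth is 38 mm along y. It is built from two vertical stiles running the full outside height and two horizontal rails spanning the gap between the stiles.

C is a spool: two coaxial disc flanges of radius 96 mm and thickness 14 mm, joined by a core cylinder of radius 18 mm and height 119 mm. The lower flange rests on z = 0 and the three cylinders share a vertical axis.

The picture frame is beside the stool with their tops flush at z = 382. The spool is on top of the stool.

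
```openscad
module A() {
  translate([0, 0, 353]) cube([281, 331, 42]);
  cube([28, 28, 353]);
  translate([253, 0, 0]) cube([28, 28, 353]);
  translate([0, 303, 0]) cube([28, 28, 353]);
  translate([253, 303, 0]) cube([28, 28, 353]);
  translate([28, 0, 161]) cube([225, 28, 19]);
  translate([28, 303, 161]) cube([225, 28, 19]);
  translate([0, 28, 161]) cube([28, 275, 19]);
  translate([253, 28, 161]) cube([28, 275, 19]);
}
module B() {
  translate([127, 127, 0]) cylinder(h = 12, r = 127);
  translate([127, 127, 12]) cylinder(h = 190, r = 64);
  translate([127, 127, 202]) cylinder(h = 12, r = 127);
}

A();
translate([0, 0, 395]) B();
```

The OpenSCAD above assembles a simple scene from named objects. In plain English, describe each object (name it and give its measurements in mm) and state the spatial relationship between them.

A is a four-legged stool. The seat is a 281×331×42 mm slab whose top surface is at z = 395 mm; four square legs, each 28×28 mm in cross-section, run from the floor (z = 0) to the underside of the seat, each flush with a corner of the seat. Four stretchers, 28 mm wide and 19 mm tall, connect adjacent legs with their undersides at z = 161 mm, each running between the inner faces of the legs it joins and aligned with the legs' outer faces on the other axis.

B is a spool: two coaxial disc flanges of radius 127 mm and thickness 12 mm, joined by a core cylinder of radius 64 mm and height 190 mm. The lower flange rests on z = 0 and the three cylinders share a vertical axis.

The spool is on top of the stool.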